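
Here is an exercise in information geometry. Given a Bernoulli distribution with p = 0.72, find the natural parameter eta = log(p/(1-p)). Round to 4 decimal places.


Natural parameter for Bernoulli: eta = log(p/(1-p)).
p = 0.72, 1-p = 0.28.
p/(1-p) = 2.571429.
eta = log(2.571429) = 0.9445

0.9445


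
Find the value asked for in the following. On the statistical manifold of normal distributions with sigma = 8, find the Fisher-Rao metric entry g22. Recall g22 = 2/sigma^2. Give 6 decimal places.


For the 2-parameter normal family, the Fisher metric has:
  g11 = 1/sigma^2, g22 = 2/sigma^2.
sigma = 8, sigma^2 = 64.
g22 = 0.031250

0.031250


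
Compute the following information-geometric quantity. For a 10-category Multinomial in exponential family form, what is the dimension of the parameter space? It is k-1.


Exponential family dimension calculation:
For Multinomial with k=10 categories, dim = k-1 = 9.

9


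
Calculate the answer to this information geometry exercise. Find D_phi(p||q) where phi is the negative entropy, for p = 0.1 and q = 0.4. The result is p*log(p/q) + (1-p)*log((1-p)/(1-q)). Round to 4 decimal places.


Bregman divergence with negative entropy generator:
D = p*log(p/q) + (1-p)*log((1-p)/(1-q)).
p = 0.1, q = 0.4.
p*log(p/q) = 0.1*log(0.1/0.4) = -0.138629.
(1-p)*log((1-p)/(1-q)) = 0.9*log(0.9/0.6) = 0.364919.
D = -0.138629 + 0.364919 = 0.2263

0.2263


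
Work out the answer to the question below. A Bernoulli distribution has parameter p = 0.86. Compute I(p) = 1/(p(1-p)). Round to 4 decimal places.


For Bernoulli(p), Fisher information is I(p) = 1/(p*(1-p)).
p = 0.86, 1-p = 0.14.
p*(1-p) = 0.1204.
I(p) = 1/0.1204 = 8.3056

8.3056


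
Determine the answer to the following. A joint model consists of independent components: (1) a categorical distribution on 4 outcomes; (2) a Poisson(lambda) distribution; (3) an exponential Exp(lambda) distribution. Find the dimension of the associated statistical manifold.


The dimension of a statistical manifold equals the number of free
(independent) real parameters of the model. For a product of independent
blocks the parameter counts add.
- categorical on 4 outcomes (probabilities sum to 1): 4-1 = 3.
- Poisson (lambda): 1.
- exponential (lambda): 1.
Total = 3 + 1 + 1 = 5.
Dimension = 5

5


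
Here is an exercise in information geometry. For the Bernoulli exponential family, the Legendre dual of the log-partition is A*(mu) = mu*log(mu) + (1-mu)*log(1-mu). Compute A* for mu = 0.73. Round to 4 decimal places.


Legendre transform for Bernoulli:
A*(mu) = mu*log(mu) + (1-mu)*log(1-mu).
mu = 0.73, 1-mu = 0.27.
mu*log(mu) = 0.73*log(0.73) = -0.229739.
(1-mu)*log(1-mu) = 0.27*log(0.27) = -0.35352.
A* = -0.229739 + -0.35352 = -0.5833

-0.5833


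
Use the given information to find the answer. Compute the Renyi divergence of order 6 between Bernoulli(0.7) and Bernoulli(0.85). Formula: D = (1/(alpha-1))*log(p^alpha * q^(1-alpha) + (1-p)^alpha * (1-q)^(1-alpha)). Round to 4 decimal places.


Renyi divergence of order alpha between Bernoulli distributions:
D = (1/(alpha-1))*log(p^alpha * q^(1-alpha) + (1-p)^alpha * (1-q)^(1-alpha)).
alpha = 6, p = 0.7, q = 0.85.
p^alpha * q^(1-alpha) = 0.7^6 * 0.85^-5 = 0.265151.
(1-p)^alpha * (1-q)^(1-alpha) = 0.3^6 * 0.15^-5 = 9.6.
sum = 0.265151 + 9.6 = 9.865151.
D = (1/5)*log(9.865151) = 0.4578

0.4578


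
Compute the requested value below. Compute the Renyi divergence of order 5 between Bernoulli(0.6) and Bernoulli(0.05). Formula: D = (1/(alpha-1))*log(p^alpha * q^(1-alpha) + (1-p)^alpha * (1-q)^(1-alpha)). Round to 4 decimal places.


Renyi divergence of order alpha between Bernoulli distributions:
D = (1/(alpha-1))*log(p^alpha * q^(1-alpha) + (1-p)^alpha * (1-q)^(1-alpha)).
alpha = 5, p = 0.6, q = 0.05.
p^alpha * q^(1-alpha) = 0.6^5 * 0.05^-4 = 12441.6.
(1-p)^alpha * (1-q)^(1-alpha) = 0.4^5 * 0.95^-4 = 0.012572.
sum = 12441.6 + 0.012572 = 12441.612572.
D = (1/4)*log(12441.612572) = 2.3572

2.3572


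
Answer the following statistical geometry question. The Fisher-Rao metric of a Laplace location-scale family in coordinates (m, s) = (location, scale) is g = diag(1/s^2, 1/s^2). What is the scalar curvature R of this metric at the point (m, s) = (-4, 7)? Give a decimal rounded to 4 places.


The metric has the form g = (A dm^2 + B ds^2)/s^2 with A = 1, B = 1.
Substitute u = sqrt(A/B)*m: g = B*(du^2 + ds^2)/s^2, i.e. B times the
Poincare upper half-plane metric, which has constant Gaussian curvature -1.
Scaling a 2D metric by a constant c divides the Gaussian curvature by c,
so K = -1/B = -1/(1) = -1.0000 everywhere (the point (m, s) = (-4, 7) is irrelevant:
the curvature is constant).
Scalar curvature in dimension 2: R = 2K = -2/(1) = -2.0000.

-2.0000


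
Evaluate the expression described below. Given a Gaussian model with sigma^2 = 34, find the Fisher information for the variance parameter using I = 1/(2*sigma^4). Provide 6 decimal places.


Fisher information for variance: I(sigma^2) = 1/(2*sigma^4).
sigma^2 = 34, so sigma^4 = 1156.
I = 1/(2*1156) = 1/2312 = 0.000433

0.000433


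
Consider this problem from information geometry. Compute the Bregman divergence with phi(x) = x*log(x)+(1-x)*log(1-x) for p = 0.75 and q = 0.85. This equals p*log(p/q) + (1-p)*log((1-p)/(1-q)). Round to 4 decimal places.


Bregman divergence with negative entropy generator:
D = p*log(p/q) + (1-p)*log((1-p)/(1-q)).
p = 0.75, q = 0.85.
p*log(p/q) = 0.75*log(0.75/0.85) = -0.093872.
(1-p)*log((1-p)/(1-q)) = 0.25*log(0.25/0.15) = 0.127706.
D = -0.093872 + 0.127706 = 0.0338

0.0338


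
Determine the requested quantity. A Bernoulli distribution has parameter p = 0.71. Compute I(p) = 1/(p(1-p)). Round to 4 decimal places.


For Bernoulli(p), Fisher information is I(p) = 1/(p*(1-p)).
p = 0.71, 1-p = 0.29.
p*(1-p) = 0.2059.
I(p) = 1/0.2059 = 4.8567

4.8567


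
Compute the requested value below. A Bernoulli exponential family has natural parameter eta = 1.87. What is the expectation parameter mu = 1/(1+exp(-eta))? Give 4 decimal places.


Dual coordinate (expectation parameter) for Bernoulli:
mu = 1/(1+exp(-eta)).
eta = 1.87.
exp(-eta) = exp(-1.87) = 0.154124.
mu = 1/(1+0.154124) = 0.8665

0.8665


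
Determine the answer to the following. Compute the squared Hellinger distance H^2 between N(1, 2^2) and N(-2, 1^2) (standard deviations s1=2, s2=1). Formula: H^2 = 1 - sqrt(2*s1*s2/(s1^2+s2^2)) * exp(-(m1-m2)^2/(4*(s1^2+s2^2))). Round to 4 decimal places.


Squared Hellinger distance for Gaussians:
H^2 = 1 - sqrt(2*s1*s2/(s1^2+s2^2)) * exp(-(m1-m2)^2/(4*(s1^2+s2^2))).
s1^2 = 4, s2^2 = 1, s1^2+s2^2 = 5.
sqrt(2*2*1/(5)) = 0.894427.
(m1-m2)^2 = (3)^2 = 9.
exp(-9/(4*5)) = exp(-0.45) = 0.637628.
H^2 = 1 - 0.894427*0.637628 = 0.4297

0.4297


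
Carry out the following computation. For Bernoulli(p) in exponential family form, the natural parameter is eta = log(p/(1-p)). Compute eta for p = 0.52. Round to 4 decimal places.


Natural parameter for Bernoulli: eta = log(p/(1-p)).
p = 0.52, 1-p = 0.48.
p/(1-p) = 1.083333.
eta = log(1.083333) = 0.0800

0.0800


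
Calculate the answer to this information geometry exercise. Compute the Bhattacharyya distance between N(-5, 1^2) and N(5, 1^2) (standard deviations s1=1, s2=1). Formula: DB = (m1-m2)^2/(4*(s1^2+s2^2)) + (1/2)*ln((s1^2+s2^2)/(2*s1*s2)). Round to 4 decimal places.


Bhattacharyya distance between two Gaussians:
DB = (m1-m2)^2/(4*(s1^2+s2^2)) + (1/2)*ln((s1^2+s2^2)/(2*s1*s2)).
(m1-m2)^2 = (-10)^2 = 100.
s1^2+s2^2 = 1 + 1 = 2.
term1 = 100/8 = 12.5.
term2 = 0.5*ln(2/2.0) = 0.0.
DB = 12.5 + 0.0 = 12.5000

12.5000


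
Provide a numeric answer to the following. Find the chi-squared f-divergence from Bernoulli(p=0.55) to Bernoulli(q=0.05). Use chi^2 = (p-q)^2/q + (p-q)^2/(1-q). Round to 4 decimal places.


Chi-squared divergence between Bernoulli distributions:
chi^2 = (p-q)^2/q + (p-q)^2/(1-q).
p = 0.55, q = 0.05, p-q = 0.5.
(p-q)^2 = 0.25.
term1 = 0.25/0.05 = 5.0.
term2 = 0.25/0.95 = 0.263158.
chi^2 = 5.0 + 0.263158 = 5.2632

5.2632


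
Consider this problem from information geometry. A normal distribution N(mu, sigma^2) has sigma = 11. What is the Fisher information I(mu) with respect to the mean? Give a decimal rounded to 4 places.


The Fisher information for the mean of a normal distribution is I(mu) = 1/sigma^2.
sigma = 11, so sigma^2 = 121.
I(mu) = 1/121 = 0.0083

0.0083


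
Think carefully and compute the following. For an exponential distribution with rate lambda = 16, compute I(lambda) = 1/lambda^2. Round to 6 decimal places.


Fisher information for exponential: I(lambda) = 1/lambda^2.
lambda = 16, lambda^2 = 256.
I = 1/256 = 0.003906

0.003906


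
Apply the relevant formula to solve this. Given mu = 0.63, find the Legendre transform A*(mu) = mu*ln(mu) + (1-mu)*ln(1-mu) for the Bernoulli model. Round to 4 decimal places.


Legendre transform for Bernoulli:
A*(mu) = mu*log(mu) + (1-mu)*log(1-mu).
mu = 0.63, 1-mu = 0.37.
mu*log(mu) = 0.63*log(0.63) = -0.291082.
(1-mu)*log(1-mu) = 0.37*log(0.37) = -0.367873.
A* = -0.291082 + -0.367873 = -0.6590

-0.6590


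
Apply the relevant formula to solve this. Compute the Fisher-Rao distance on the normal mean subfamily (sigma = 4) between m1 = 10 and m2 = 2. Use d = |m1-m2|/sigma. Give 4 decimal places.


On the fixed-variance normal subfamily, geodesic distance = |m1-m2|/sigma.
|10 - 2| = 8.
sigma = 4.
d = 8/4 = 2.0000

2.0000


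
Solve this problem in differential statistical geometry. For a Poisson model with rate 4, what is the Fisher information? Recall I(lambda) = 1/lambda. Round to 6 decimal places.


Fisher information for Poisson: I(lambda) = 1/lambda.
lambda = 4.
I(lambda) = 1/4 = 0.250000

0.250000


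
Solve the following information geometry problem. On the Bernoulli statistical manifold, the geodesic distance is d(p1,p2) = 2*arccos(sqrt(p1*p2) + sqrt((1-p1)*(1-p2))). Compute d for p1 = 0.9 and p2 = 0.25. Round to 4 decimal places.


Geodesic distance on Bernoulli manifold:
d(p1,p2) = 2*arccos(sqrt(p1*p2) + sqrt((1-p1)*(1-p2))).
sqrt(p1*p2) = sqrt(0.9*0.25) = 0.474342.
sqrt((1-p1)*(1-p2)) = sqrt(0.1*0.75) = 0.273861.
arg = 0.474342 + 0.273861 = 0.748203.
d = 2*arccos(0.748203) = 1.4509

1.4509


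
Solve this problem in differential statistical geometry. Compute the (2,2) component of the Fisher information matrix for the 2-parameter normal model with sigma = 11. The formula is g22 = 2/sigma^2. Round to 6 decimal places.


For the 2-parameter normal family, the Fisher metric has:
  g11 = 1/sigma^2, g22 = 2/sigma^2.
sigma = 11, sigma^2 = 121.
g22 = 0.016529

0.016529


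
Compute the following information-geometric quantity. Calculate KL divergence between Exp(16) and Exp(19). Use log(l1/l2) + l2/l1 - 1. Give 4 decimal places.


KL divergence for exponential family:
KL = log(l1/l2) + l2/l1 - 1.
log(16/19) = -0.17185.
19/16 = 1.1875.
KL = -0.17185 + 1.1875 - 1 = 0.0156

0.0156


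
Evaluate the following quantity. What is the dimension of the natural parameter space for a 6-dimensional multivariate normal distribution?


Exponential family dimension calculation:
For 6-dim MVN: mean has 6 params, covariance has 6*7/2 = 21 unique entries.
Total dim = 6 + 21 = 27.

27


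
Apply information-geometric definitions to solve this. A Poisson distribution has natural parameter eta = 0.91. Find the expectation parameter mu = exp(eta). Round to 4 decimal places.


Expectation parameter for Poisson exponential family:
mu = exp(eta).
eta = 0.91.
mu = exp(0.91) = 2.4843

2.4843


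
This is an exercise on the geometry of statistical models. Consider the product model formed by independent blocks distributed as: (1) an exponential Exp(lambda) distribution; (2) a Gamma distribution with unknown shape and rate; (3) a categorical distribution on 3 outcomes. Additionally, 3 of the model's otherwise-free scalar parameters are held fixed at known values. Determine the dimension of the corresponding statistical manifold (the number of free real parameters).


The dimension of a statistical manifold equals the number of free
(independent) real parameters of the model. For a product of independent
blocks the parameter counts add.
- exponential (lambda): 1.
- Gamma (shape, rate): 2.
- categorical on 3 outcomes (probabilities sum to 1): 3-1 = 2.
Total = 1 + 2 + 2 = 5.
3 parameter(s) fixed at known values: 5 - 3 = 2.
Dimension = 2

2


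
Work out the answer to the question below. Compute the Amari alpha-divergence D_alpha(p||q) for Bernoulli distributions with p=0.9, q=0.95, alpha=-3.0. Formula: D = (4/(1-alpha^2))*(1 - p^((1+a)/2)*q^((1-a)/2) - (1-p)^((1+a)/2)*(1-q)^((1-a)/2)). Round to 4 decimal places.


Amari alpha-divergence:
D = (4/(1-alpha^2))*(1 - p^((1+a)/2)*q^((1-a)/2) - (1-p)^((1+a)/2)*(1-q)^((1-a)/2)).
alpha = -3.0, p = 0.9, q = 0.95.
e1 = (1+alpha)/2 = -1.0, e2 = (1-alpha)/2 = 2.0.
t1 = p^e1 * q^e2 = 0.9^-1.0 * 0.95^2.0 = 1.002778.
t2 = (1-p)^e1 * (1-q)^e2 = 0.1^-1.0 * 0.05^2.0 = 0.025.
4/(1-alpha^2) = -0.5.
D = -0.5*(1 - 1.002778 - 0.025) = 0.0139

0.0139


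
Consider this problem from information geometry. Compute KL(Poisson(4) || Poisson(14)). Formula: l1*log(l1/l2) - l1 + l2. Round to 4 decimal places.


KL divergence for Poisson:
KL = l1*log(l1/l2) - l1 + l2.
l1 = 4, l2 = 14.
log(4/14) = -1.252763.
l1*log(l1/l2) = 4 * -1.252763 = -5.011052.
KL = -5.011052 - 4 + 14 = 4.9889

4.9889


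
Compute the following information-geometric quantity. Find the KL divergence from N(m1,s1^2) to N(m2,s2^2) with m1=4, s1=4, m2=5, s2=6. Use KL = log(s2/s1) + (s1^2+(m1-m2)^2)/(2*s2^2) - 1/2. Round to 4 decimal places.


KL divergence between normal distributions:
KL = log(s2/s1) + (s1^2 + (m1-m2)^2)/(2*s2^2) - 1/2.
log(6/4) = 0.405465.
(4^2 + (4-5)^2)/(2*6^2) = (16 + 1)/72 = 0.236111.
KL = 0.405465 + 0.236111 - 0.5 = 0.1416

0.1416


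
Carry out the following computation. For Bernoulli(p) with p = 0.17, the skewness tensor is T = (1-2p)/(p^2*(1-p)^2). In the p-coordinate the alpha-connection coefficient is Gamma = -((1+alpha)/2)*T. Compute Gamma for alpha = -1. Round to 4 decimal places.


Skewness (Amari-Chentsov) tensor: T = (1-2p)/(p^2*(1-p)^2).
p = 0.17, 1-2p = 0.66, p^2 = 0.0289, (1-p)^2 = 0.6889.
T = 0.66/(0.0289 * 0.6889) = 33.150487.
In the p-coordinate, Gamma^(alpha) = Gamma^(0) - (alpha/2)*T with Gamma^(0) = (1/2)*g'(p) = -T/2,
so Gamma^(alpha) = -((1+alpha)/2)*T.
alpha = -1, -(1+alpha)/2 = 0.0.
Gamma = 0.0 * 33.150487 = 0.0000

0.0000


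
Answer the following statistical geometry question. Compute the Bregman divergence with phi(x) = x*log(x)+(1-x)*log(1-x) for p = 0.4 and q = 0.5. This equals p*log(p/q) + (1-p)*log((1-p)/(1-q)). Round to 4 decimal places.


Bregman divergence with negative entropy generator:
D = p*log(p/q) + (1-p)*log((1-p)/(1-q)).
p = 0.4, q = 0.5.
p*log(p/q) = 0.4*log(0.4/0.5) = -0.089257.
(1-p)*log((1-p)/(1-q)) = 0.6*log(0.6/0.5) = 0.109393.
D = -0.089257 + 0.109393 = 0.0201

0.0201


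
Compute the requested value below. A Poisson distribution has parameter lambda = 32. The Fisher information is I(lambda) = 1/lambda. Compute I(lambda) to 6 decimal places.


Fisher information for Poisson: I(lambda) = 1/lambda.
lambda = 32.
I(lambda) = 1/32 = 0.031250

0.031250


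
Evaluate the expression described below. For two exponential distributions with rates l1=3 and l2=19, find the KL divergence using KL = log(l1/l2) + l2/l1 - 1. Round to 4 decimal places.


KL divergence for exponential family:
KL = log(l1/l2) + l2/l1 - 1.
log(3/19) = -1.845827.
19/3 = 6.333333.
KL = -1.845827 + 6.333333 - 1 = 3.4875

3.4875


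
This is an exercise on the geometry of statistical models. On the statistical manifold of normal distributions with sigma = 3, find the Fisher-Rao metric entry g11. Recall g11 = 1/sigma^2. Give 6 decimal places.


For the 2-parameter normal family, the Fisher metric has:
  g11 = 1/sigma^2, g22 = 2/sigma^2.
sigma = 3, sigma^2 = 9.
g11 = 0.111111

0.111111


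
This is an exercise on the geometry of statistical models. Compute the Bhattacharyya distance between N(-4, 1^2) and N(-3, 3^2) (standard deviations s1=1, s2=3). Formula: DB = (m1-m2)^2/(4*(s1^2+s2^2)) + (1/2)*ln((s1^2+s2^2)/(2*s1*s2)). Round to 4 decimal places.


Bhattacharyya distance between two Gaussians:
DB = (m1-m2)^2/(4*(s1^2+s2^2)) + (1/2)*ln((s1^2+s2^2)/(2*s1*s2)).
(m1-m2)^2 = (-1)^2 = 1.
s1^2+s2^2 = 1 + 9 = 10.
term1 = 1/40 = 0.025.
term2 = 0.5*ln(10/6.0) = 0.255413.
DB = 0.025 + 0.255413 = 0.2804

0.2804


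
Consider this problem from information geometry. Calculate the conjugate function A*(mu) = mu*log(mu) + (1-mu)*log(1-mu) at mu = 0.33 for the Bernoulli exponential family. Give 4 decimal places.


Legendre transform for Bernoulli:
A*(mu) = mu*log(mu) + (1-mu)*log(1-mu).
mu = 0.33, 1-mu = 0.67.
mu*log(mu) = 0.33*log(0.33) = -0.365859.
(1-mu)*log(1-mu) = 0.67*log(0.67) = -0.26832.
A* = -0.365859 + -0.26832 = -0.6342

-0.6342


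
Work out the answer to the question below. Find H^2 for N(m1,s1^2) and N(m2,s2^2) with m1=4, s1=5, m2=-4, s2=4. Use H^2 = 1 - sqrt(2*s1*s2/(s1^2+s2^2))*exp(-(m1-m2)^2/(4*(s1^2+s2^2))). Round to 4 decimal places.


Squared Hellinger distance for Gaussians:
H^2 = 1 - sqrt(2*s1*s2/(s1^2+s2^2)) * exp(-(m1-m2)^2/(4*(s1^2+s2^2))).
s1^2 = 25, s2^2 = 16, s1^2+s2^2 = 41.
sqrt(2*5*4/(41)) = 0.98773.
(m1-m2)^2 = (8)^2 = 64.
exp(-64/(4*41)) = exp(-0.390244) = 0.676892.
H^2 = 1 - 0.98773*0.676892 = 0.3314

0.3314


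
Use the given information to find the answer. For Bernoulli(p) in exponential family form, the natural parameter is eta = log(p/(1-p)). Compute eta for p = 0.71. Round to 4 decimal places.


Natural parameter for Bernoulli: eta = log(p/(1-p)).
p = 0.71, 1-p = 0.29.
p/(1-p) = 2.448276.
eta = log(2.448276) = 0.8954

0.8954


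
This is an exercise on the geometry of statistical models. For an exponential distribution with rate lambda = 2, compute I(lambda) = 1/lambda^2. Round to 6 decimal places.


Fisher information for exponential: I(lambda) = 1/lambda^2.
lambda = 2, lambda^2 = 4.
I = 1/4 = 0.250000

0.250000


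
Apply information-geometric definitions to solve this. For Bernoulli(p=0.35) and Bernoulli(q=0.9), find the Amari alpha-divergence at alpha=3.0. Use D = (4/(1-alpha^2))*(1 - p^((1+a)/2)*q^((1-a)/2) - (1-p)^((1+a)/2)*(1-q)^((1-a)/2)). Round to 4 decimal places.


Amari alpha-divergence:
D = (4/(1-alpha^2))*(1 - p^((1+a)/2)*q^((1-a)/2) - (1-p)^((1+a)/2)*(1-q)^((1-a)/2)).
alpha = 3.0, p = 0.35, q = 0.9.
e1 = (1+alpha)/2 = 2.0, e2 = (1-alpha)/2 = -1.0.
t1 = p^e1 * q^e2 = 0.35^2.0 * 0.9^-1.0 = 0.136111.
t2 = (1-p)^e1 * (1-q)^e2 = 0.65^2.0 * 0.1^-1.0 = 4.225.
4/(1-alpha^2) = -0.5.
D = -0.5*(1 - 0.136111 - 4.225) = 1.6806

1.6806


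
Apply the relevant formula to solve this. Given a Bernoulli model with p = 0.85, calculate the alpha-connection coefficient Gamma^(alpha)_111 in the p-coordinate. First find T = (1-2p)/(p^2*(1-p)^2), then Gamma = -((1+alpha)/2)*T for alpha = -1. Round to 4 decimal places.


Skewness (Amari-Chentsov) tensor: T = (1-2p)/(p^2*(1-p)^2).
p = 0.85, 1-2p = -0.7, p^2 = 0.7225, (1-p)^2 = 0.0225.
T = -0.7/(0.7225 * 0.0225) = -43.060361.
In the p-coordinate, Gamma^(alpha) = Gamma^(0) - (alpha/2)*T with Gamma^(0) = (1/2)*g'(p) = -T/2,
so Gamma^(alpha) = -((1+alpha)/2)*T.
alpha = -1, -(1+alpha)/2 = 0.0.
Gamma = 0.0 * -43.060361 = 0.0000

0.0000


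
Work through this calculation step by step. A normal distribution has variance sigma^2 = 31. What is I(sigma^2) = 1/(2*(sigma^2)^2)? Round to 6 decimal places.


Fisher information for variance: I(sigma^2) = 1/(2*sigma^4).
sigma^2 = 31, so sigma^4 = 961.
I = 1/(2*961) = 1/1922 = 0.000520

0.000520


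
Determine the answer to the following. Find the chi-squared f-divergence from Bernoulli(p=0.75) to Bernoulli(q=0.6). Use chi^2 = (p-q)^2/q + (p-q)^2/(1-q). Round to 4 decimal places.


Chi-squared divergence between Bernoulli distributions:
chi^2 = (p-q)^2/q + (p-q)^2/(1-q).
p = 0.75, q = 0.6, p-q = 0.15.
(p-q)^2 = 0.0225.
term1 = 0.0225/0.6 = 0.0375.
term2 = 0.0225/0.4 = 0.05625.
chi^2 = 0.0375 + 0.05625 = 0.0938

0.0938


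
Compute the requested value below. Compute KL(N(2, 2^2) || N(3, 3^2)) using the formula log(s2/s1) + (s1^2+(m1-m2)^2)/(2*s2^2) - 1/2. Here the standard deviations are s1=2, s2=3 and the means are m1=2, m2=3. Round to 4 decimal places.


KL divergence between normal distributions:
KL = log(s2/s1) + (s1^2 + (m1-m2)^2)/(2*s2^2) - 1/2.
log(3/2) = 0.405465.
(2^2 + (2-3)^2)/(2*3^2) = (4 + 1)/18 = 0.277778.
KL = 0.405465 + 0.277778 - 0.5 = 0.1832

0.1832


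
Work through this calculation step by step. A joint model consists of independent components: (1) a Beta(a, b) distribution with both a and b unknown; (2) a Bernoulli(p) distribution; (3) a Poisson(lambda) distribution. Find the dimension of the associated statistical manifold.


The dimension of a statistical manifold equals the number of free
(independent) real parameters of the model. For a product of independent
blocks the parameter counts add.
- Beta (a, b): 2.
- Bernoulli (p): 1.
- Poisson (lambda): 1.
Total = 2 + 1 + 1 = 4.
Dimension = 4

4


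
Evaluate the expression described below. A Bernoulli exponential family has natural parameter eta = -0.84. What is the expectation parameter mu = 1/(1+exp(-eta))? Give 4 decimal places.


Dual coordinate (expectation parameter) for Bernoulli:
mu = 1/(1+exp(-eta)).
eta = -0.84.
exp(-eta) = exp(0.84) = 2.316367.
mu = 1/(1+2.316367) = 0.3015

0.3015


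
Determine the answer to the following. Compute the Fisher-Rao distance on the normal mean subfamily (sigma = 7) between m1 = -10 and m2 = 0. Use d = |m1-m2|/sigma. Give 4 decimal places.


On the fixed-variance normal subfamily, geodesic distance = |m1-m2|/sigma.
|-10 - 0| = 10.
sigma = 7.
d = 10/7 = 1.4286

1.4286


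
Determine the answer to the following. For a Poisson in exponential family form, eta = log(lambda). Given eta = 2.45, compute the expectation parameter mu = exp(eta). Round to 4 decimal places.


Expectation parameter for Poisson exponential family:
mu = exp(eta).
eta = 2.45.
mu = exp(2.45) = 11.5883

11.5883


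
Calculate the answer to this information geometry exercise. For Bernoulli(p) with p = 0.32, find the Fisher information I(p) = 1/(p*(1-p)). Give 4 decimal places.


For Bernoulli(p), Fisher information is I(p) = 1/(p*(1-p)).
p = 0.32, 1-p = 0.68.
p*(1-p) = 0.2176.
I(p) = 1/0.2176 = 4.5956

4.5956


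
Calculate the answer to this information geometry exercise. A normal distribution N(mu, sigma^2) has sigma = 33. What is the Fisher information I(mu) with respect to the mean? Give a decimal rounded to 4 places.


The Fisher information for the mean of a normal distribution is I(mu) = 1/sigma^2.
sigma = 33, so sigma^2 = 1089.
I(mu) = 1/1089 = 0.0009

0.0009


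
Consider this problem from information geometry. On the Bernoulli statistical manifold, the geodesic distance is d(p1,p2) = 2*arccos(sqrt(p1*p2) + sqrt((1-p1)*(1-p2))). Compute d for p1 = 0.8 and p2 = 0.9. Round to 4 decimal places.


Geodesic distance on Bernoulli manifold:
d(p1,p2) = 2*arccos(sqrt(p1*p2) + sqrt((1-p1)*(1-p2))).
sqrt(p1*p2) = sqrt(0.8*0.9) = 0.848528.
sqrt((1-p1)*(1-p2)) = sqrt(0.2*0.1) = 0.141421.
arg = 0.848528 + 0.141421 = 0.989949.
d = 2*arccos(0.989949) = 0.2838

0.2838


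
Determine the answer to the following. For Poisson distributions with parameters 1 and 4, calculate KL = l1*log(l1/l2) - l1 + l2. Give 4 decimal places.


KL divergence for Poisson:
KL = l1*log(l1/l2) - l1 + l2.
l1 = 1, l2 = 4.
log(1/4) = -1.386294.
l1*log(l1/l2) = 1 * -1.386294 = -1.386294.
KL = -1.386294 - 1 + 4 = 1.6137

1.6137


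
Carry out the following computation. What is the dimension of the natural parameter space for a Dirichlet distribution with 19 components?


Exponential family dimension calculation:
Dirichlet with 19 components has 19 natural parameters.

19


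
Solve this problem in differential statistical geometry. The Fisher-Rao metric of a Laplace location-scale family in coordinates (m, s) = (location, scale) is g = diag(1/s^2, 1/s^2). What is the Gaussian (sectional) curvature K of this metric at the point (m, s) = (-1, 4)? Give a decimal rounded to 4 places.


The metric has the form g = (A dm^2 + B ds^2)/s^2 with A = 1, B = 1.
Substitute u = sqrt(A/B)*m: g = B*(du^2 + ds^2)/s^2, i.e. B times the
Poincare upper half-plane metric, which has constant Gaussian curvature -1.
Scaling a 2D metric by a constant c divides the Gaussian curvature by c,
so K = -1/B = -1/(1) = -1.0000 everywhere (the point (m, s) = (-1, 4) is irrelevant:
the curvature is constant).
The requested Gaussian curvature is K = -1.0000.

-1.0000


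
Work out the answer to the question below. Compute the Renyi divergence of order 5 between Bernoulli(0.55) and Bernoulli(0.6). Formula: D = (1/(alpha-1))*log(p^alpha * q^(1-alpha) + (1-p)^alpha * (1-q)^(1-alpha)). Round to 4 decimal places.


Renyi divergence of order alpha between Bernoulli distributions:
D = (1/(alpha-1))*log(p^alpha * q^(1-alpha) + (1-p)^alpha * (1-q)^(1-alpha)).
alpha = 5, p = 0.55, q = 0.6.
p^alpha * q^(1-alpha) = 0.55^5 * 0.6^-4 = 0.388337.
(1-p)^alpha * (1-q)^(1-alpha) = 0.45^5 * 0.4^-4 = 0.720813.
sum = 0.388337 + 0.720813 = 1.10915.
D = (1/4)*log(1.10915) = 0.0259

0.0259


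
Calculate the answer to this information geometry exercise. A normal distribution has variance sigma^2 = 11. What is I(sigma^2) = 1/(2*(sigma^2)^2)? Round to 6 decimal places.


Fisher information for variance: I(sigma^2) = 1/(2*sigma^4).
sigma^2 = 11, so sigma^4 = 121.
I = 1/(2*121) = 1/242 = 0.004132

0.004132


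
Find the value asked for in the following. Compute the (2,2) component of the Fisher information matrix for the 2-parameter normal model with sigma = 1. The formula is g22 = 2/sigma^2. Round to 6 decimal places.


For the 2-parameter normal family, the Fisher metric has:
  g11 = 1/sigma^2, g22 = 2/sigma^2.
sigma = 1, sigma^2 = 1.
g22 = 2.000000

2.000000


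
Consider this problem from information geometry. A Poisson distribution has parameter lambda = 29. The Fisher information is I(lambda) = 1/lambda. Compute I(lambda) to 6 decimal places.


Fisher information for Poisson: I(lambda) = 1/lambda.
lambda = 29.
I(lambda) = 1/29 = 0.034483

0.034483


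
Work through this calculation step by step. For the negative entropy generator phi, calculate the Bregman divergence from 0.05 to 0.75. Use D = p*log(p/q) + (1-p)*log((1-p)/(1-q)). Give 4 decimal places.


Bregman divergence with negative entropy generator:
D = p*log(p/q) + (1-p)*log((1-p)/(1-q)).
p = 0.05, q = 0.75.
p*log(p/q) = 0.05*log(0.05/0.75) = -0.135403.
(1-p)*log((1-p)/(1-q)) = 0.95*log(0.95/0.25) = 1.268251.
D = -0.135403 + 1.268251 = 1.1328

1.1328


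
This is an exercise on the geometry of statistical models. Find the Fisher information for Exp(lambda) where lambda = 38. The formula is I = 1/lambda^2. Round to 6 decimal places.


Fisher information for exponential: I(lambda) = 1/lambda^2.
lambda = 38, lambda^2 = 1444.
I = 1/1444 = 0.000693

0.000693


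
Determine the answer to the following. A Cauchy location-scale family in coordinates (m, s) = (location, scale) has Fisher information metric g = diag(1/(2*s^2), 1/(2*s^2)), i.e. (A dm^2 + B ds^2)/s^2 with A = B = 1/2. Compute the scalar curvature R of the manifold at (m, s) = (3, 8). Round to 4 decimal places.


The metric has the form g = (A dm^2 + B ds^2)/s^2 with A = 1/2, B = 1/2.
Substitute u = sqrt(A/B)*m: g = B*(du^2 + ds^2)/s^2, i.e. B times the
Poincare upper half-plane metric, which has constant Gaussian curvature -1.
Scaling a 2D metric by a constant c divides the Gaussian curvature by c,
so K = -1/B = -1/(1/2) = -2.0000 everywhere (the point (m, s) = (3, 8) is irrelevant:
the curvature is constant).
Scalar curvature in dimension 2: R = 2K = -2/(1/2) = -4.0000.

-4.0000


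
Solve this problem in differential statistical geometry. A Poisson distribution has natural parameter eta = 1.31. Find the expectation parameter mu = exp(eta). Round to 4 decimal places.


Expectation parameter for Poisson exponential family:
mu = exp(eta).
eta = 1.31.
mu = exp(1.31) = 3.7062

3.7062


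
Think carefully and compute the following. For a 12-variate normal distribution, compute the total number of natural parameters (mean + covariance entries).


Exponential family dimension calculation:
For 12-dim MVN: mean has 12 params, covariance has 12*13/2 = 78 unique entries.
Total dim = 12 + 78 = 90.

90


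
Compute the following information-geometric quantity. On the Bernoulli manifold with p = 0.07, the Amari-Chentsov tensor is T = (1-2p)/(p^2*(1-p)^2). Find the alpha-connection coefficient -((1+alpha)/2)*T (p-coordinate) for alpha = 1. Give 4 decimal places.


Skewness (Amari-Chentsov) tensor: T = (1-2p)/(p^2*(1-p)^2).
p = 0.07, 1-2p = 0.86, p^2 = 0.0049, (1-p)^2 = 0.8649.
T = 0.86/(0.0049 * 0.8649) = 202.92543.
In the p-coordinate, Gamma^(alpha) = Gamma^(0) - (alpha/2)*T with Gamma^(0) = (1/2)*g'(p) = -T/2,
so Gamma^(alpha) = -((1+alpha)/2)*T.
alpha = 1, -(1+alpha)/2 = -1.0.
Gamma = -1.0 * 202.92543 = -202.9254

-202.9254


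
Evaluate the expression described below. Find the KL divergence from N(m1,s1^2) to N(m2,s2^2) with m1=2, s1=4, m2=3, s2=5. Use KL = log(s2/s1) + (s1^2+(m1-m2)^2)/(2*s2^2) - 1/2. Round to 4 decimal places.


KL divergence between normal distributions:
KL = log(s2/s1) + (s1^2 + (m1-m2)^2)/(2*s2^2) - 1/2.
log(5/4) = 0.223144.
(4^2 + (2-3)^2)/(2*5^2) = (16 + 1)/50 = 0.34.
KL = 0.223144 + 0.34 - 0.5 = 0.0631

0.0631


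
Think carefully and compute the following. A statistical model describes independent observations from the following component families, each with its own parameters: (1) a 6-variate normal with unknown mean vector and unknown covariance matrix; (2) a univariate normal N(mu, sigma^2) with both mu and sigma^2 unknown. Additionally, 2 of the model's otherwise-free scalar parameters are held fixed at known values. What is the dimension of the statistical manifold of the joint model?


The dimension of a statistical manifold equals the number of free
(independent) real parameters of the model. For a product of independent
blocks the parameter counts add.
- 6-variate normal: 6 (mean) + 6*7/2 = 21 (symmetric covariance) = 27.
- normal (mu, sigma^2): 2.
Total = 27 + 2 = 29.
2 parameter(s) fixed at known values: 29 - 2 = 27.
Dimension = 27

27


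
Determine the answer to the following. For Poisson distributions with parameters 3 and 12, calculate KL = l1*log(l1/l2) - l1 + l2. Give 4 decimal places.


KL divergence for Poisson:
KL = l1*log(l1/l2) - l1 + l2.
l1 = 3, l2 = 12.
log(3/12) = -1.386294.
l1*log(l1/l2) = 3 * -1.386294 = -4.158883.
KL = -4.158883 - 3 + 12 = 4.8411

4.8411


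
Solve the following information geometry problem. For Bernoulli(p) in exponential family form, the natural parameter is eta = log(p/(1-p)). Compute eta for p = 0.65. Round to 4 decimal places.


Natural parameter for Bernoulli: eta = log(p/(1-p)).
p = 0.65, 1-p = 0.35.
p/(1-p) = 1.857143.
eta = log(1.857143) = 0.6190

0.6190


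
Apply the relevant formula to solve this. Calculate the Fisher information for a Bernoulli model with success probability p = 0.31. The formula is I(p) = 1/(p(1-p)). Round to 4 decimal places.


For Bernoulli(p), Fisher information is I(p) = 1/(p*(1-p)).
p = 0.31, 1-p = 0.69.
p*(1-p) = 0.2139.
I(p) = 1/0.2139 = 4.6751

4.6751


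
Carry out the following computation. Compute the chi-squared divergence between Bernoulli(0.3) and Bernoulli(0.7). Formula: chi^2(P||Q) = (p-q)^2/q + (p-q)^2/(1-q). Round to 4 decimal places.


Chi-squared divergence between Bernoulli distributions:
chi^2 = (p-q)^2/q + (p-q)^2/(1-q).
p = 0.3, q = 0.7, p-q = -0.4.
(p-q)^2 = 0.16.
term1 = 0.16/0.7 = 0.228571.
term2 = 0.16/0.3 = 0.533333.
chi^2 = 0.228571 + 0.533333 = 0.7619

0.7619


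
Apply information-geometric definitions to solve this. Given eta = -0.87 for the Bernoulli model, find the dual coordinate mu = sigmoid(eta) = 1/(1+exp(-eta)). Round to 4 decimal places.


Dual coordinate (expectation parameter) for Bernoulli:
mu = 1/(1+exp(-eta)).
eta = -0.87.
exp(-eta) = exp(0.87) = 2.386911.
mu = 1/(1+2.386911) = 0.2953

0.2953


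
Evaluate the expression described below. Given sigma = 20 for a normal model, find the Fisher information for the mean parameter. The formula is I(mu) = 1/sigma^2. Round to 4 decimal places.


The Fisher information for the mean of a normal distribution is I(mu) = 1/sigma^2.
sigma = 20, so sigma^2 = 400.
I(mu) = 1/400 = 0.0025

0.0025


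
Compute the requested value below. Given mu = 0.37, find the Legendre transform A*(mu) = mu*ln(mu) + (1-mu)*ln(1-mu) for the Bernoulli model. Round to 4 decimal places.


Legendre transform for Bernoulli:
A*(mu) = mu*log(mu) + (1-mu)*log(1-mu).
mu = 0.37, 1-mu = 0.63.
mu*log(mu) = 0.37*log(0.37) = -0.367873.
(1-mu)*log(1-mu) = 0.63*log(0.63) = -0.291082.
A* = -0.367873 + -0.291082 = -0.6590

-0.6590


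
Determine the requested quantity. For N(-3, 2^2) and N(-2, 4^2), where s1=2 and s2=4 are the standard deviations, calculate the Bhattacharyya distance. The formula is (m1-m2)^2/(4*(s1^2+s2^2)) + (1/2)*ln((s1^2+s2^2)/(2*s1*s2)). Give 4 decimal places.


Bhattacharyya distance between two Gaussians:
DB = (m1-m2)^2/(4*(s1^2+s2^2)) + (1/2)*ln((s1^2+s2^2)/(2*s1*s2)).
(m1-m2)^2 = (-1)^2 = 1.
s1^2+s2^2 = 4 + 16 = 20.
term1 = 1/80 = 0.0125.
term2 = 0.5*ln(20/16.0) = 0.111572.
DB = 0.0125 + 0.111572 = 0.1241

0.1241


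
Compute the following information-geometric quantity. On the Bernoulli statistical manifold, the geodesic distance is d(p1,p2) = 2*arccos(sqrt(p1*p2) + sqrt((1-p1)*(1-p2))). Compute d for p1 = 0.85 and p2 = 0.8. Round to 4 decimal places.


Geodesic distance on Bernoulli manifold:
d(p1,p2) = 2*arccos(sqrt(p1*p2) + sqrt((1-p1)*(1-p2))).
sqrt(p1*p2) = sqrt(0.85*0.8) = 0.824621.
sqrt((1-p1)*(1-p2)) = sqrt(0.15*0.2) = 0.173205.
arg = 0.824621 + 0.173205 = 0.997826.
d = 2*arccos(0.997826) = 0.1319

0.1319


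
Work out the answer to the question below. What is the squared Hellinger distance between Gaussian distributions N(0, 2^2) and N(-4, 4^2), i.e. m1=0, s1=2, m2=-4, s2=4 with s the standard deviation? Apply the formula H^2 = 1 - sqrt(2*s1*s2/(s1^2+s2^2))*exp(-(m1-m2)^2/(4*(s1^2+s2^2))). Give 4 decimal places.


Squared Hellinger distance for Gaussians:
H^2 = 1 - sqrt(2*s1*s2/(s1^2+s2^2)) * exp(-(m1-m2)^2/(4*(s1^2+s2^2))).
s1^2 = 4, s2^2 = 16, s1^2+s2^2 = 20.
sqrt(2*2*4/(20)) = 0.894427.
(m1-m2)^2 = (4)^2 = 16.
exp(-16/(4*20)) = exp(-0.2) = 0.818731.
H^2 = 1 - 0.894427*0.818731 = 0.2677

0.2677


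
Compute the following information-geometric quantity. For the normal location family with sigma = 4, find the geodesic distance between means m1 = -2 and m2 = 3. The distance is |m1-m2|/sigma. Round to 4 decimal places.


On the fixed-variance normal subfamily, geodesic distance = |m1-m2|/sigma.
|-2 - 3| = 5.
sigma = 4.
d = 5/4 = 1.2500

1.2500


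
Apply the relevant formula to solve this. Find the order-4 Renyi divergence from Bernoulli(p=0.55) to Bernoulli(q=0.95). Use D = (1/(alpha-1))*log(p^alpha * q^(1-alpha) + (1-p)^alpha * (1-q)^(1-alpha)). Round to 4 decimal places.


Renyi divergence of order alpha between Bernoulli distributions:
D = (1/(alpha-1))*log(p^alpha * q^(1-alpha) + (1-p)^alpha * (1-q)^(1-alpha)).
alpha = 4, p = 0.55, q = 0.95.
p^alpha * q^(1-alpha) = 0.55^4 * 0.95^-3 = 0.106728.
(1-p)^alpha * (1-q)^(1-alpha) = 0.45^4 * 0.05^-3 = 328.05.
sum = 0.106728 + 328.05 = 328.156728.
D = (1/3)*log(328.156728) = 1.9312

1.9312


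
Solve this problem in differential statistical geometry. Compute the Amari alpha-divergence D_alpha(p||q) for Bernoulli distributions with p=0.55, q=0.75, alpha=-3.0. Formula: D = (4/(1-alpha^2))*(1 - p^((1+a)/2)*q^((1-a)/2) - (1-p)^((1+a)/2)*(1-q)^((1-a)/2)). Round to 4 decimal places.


Amari alpha-divergence:
D = (4/(1-alpha^2))*(1 - p^((1+a)/2)*q^((1-a)/2) - (1-p)^((1+a)/2)*(1-q)^((1-a)/2)).
alpha = -3.0, p = 0.55, q = 0.75.
e1 = (1+alpha)/2 = -1.0, e2 = (1-alpha)/2 = 2.0.
t1 = p^e1 * q^e2 = 0.55^-1.0 * 0.75^2.0 = 1.022727.
t2 = (1-p)^e1 * (1-q)^e2 = 0.45^-1.0 * 0.25^2.0 = 0.138889.
4/(1-alpha^2) = -0.5.
D = -0.5*(1 - 1.022727 - 0.138889) = 0.0808

0.0808


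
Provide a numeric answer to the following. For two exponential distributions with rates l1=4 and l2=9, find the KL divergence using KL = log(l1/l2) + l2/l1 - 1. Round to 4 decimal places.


KL divergence for exponential family:
KL = log(l1/l2) + l2/l1 - 1.
log(4/9) = -0.81093.
9/4 = 2.25.
KL = -0.81093 + 2.25 - 1 = 0.4391

0.4391


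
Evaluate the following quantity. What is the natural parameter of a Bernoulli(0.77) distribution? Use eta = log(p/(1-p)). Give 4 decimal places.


Natural parameter for Bernoulli: eta = log(p/(1-p)).
p = 0.77, 1-p = 0.23.
p/(1-p) = 3.347826.
eta = log(3.347826) = 1.2083

1.2083


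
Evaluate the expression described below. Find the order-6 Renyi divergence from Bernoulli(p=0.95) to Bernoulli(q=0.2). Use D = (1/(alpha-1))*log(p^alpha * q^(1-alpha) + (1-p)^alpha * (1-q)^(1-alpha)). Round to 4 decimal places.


Renyi divergence of order alpha between Bernoulli distributions:
D = (1/(alpha-1))*log(p^alpha * q^(1-alpha) + (1-p)^alpha * (1-q)^(1-alpha)).
alpha = 6, p = 0.95, q = 0.2.
p^alpha * q^(1-alpha) = 0.95^6 * 0.2^-5 = 2297.162158.
(1-p)^alpha * (1-q)^(1-alpha) = 0.05^6 * 0.8^-5 = 0.0.
sum = 2297.162158 + 0.0 = 2297.162158.
D = (1/5)*log(2297.162158) = 1.5479

1.5479


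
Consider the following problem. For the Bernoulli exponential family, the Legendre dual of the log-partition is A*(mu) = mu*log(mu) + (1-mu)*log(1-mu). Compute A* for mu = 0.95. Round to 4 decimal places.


Legendre transform for Bernoulli:
A*(mu) = mu*log(mu) + (1-mu)*log(1-mu).
mu = 0.95, 1-mu = 0.05.
mu*log(mu) = 0.95*log(0.95) = -0.048729.
(1-mu)*log(1-mu) = 0.05*log(0.05) = -0.149787.
A* = -0.048729 + -0.149787 = -0.1985

-0.1985


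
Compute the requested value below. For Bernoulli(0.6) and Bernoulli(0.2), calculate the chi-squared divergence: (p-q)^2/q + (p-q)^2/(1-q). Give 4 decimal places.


Chi-squared divergence between Bernoulli distributions:
chi^2 = (p-q)^2/q + (p-q)^2/(1-q).
p = 0.6, q = 0.2, p-q = 0.4.
(p-q)^2 = 0.16.
term1 = 0.16/0.2 = 0.8.
term2 = 0.16/0.8 = 0.2.
chi^2 = 0.8 + 0.2 = 1.0000

1.0000


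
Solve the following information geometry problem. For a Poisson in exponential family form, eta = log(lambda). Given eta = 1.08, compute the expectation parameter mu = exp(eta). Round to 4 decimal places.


Expectation parameter for Poisson exponential family:
mu = exp(eta).
eta = 1.08.
mu = exp(1.08) = 2.9447

2.9447


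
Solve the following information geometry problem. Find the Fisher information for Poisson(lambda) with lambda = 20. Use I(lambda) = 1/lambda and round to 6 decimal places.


Fisher information for Poisson: I(lambda) = 1/lambda.
lambda = 20.
I(lambda) = 1/20 = 0.050000

0.050000


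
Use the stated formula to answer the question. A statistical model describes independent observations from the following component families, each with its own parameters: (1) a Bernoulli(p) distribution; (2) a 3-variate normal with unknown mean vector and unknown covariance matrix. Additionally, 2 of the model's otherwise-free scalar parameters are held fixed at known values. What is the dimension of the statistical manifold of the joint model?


The dimension of a statistical manifold equals the number of free
(independent) real parameters of the model. For a product of independent
blocks the parameter counts add.
- Bernoulli (p): 1.
- 3-variate normal: 3 (mean) + 3*4/2 = 6 (symmetric covariance) = 9.
Total = 1 + 9 = 10.
2 parameter(s) fixed at known values: 10 - 2 = 8.
Dimension = 8

8


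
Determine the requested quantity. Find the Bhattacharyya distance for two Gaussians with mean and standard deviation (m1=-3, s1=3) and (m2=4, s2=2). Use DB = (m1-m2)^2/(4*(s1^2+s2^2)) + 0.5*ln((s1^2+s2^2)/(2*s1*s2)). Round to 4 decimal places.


Bhattacharyya distance between two Gaussians:
DB = (m1-m2)^2/(4*(s1^2+s2^2)) + (1/2)*ln((s1^2+s2^2)/(2*s1*s2)).
(m1-m2)^2 = (-7)^2 = 49.
s1^2+s2^2 = 9 + 4 = 13.
term1 = 49/52 = 0.942308.
term2 = 0.5*ln(13/12.0) = 0.040021.
DB = 0.942308 + 0.040021 = 0.9823

0.9823
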